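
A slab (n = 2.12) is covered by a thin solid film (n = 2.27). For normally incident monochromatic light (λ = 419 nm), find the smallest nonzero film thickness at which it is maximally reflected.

Top surface (1.0 → 2.27): reflection off a higher-index medium gives a half-wave phase shift.
At the lower boundary (n = 2.27 to n = 2.12) the reflected ray undergoes no phase shift.
Net: one phase inversion between the two reflected rays.
For strong reflection here: 2 n t = (m + ½) λ.
Minimum at m = 0: t = λ / (4 n) = 419 / (4 × 2.27) = 46.1 nm.

46.1 nm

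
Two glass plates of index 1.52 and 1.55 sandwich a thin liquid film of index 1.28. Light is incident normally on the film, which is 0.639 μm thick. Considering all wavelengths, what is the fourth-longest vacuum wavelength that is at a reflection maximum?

At the upper boundary (n = 1.52 to n = 1.28) the reflected ray undergoes no phase shift.
At the lower boundary (n = 1.28 to n = 1.55) the reflected ray undergoes a half-wave phase shift.
Exactly one π shift → a net half-wave offset.
With one net inversion, constructive interference in reflection requires 2 n t = (m + ½) λ.
λ = 2 n t / (m + ½). The fourth-longest wavelength is m = 3: λ = 2 × 1.28 × 639 / 3.50 = 467 nm.

467 nm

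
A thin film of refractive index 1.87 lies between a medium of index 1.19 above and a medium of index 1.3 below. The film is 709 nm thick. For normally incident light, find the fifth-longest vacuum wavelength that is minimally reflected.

At the upper boundary (n = 1.19 to n = 1.87) the reflected ray undergoes a half-wave phase shift.
Ray reflecting at the bottom interface goes from n = 1.87 toward n = 1.3: no phase shift.
Exactly one π shift → a net half-wave offset.
For weak reflection here: 2 n t = m λ.
λ = 2 n t / m. The fifth-longest wavelength is m = 5: λ = 2 × 1.87 × 709 / 5.00 = 530 nm.

530 nm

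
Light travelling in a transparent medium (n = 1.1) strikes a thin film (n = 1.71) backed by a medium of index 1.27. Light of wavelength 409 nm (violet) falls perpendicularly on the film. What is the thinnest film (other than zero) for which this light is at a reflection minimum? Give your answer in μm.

Top surface (1.1 → 1.71): reflection off a higher-index medium gives a half-wave phase shift.
At the lower boundary (n = 1.71 to n = 1.27) the reflected ray undergoes no phase shift.
The two reflections differ by half a wavelength.
For dark reflection here: 2 n t = m λ.
Minimum nonzero at m = 1: t = λ / (2 n) = 409 / (2 × 1.71) = 120 nm.

0.120 μm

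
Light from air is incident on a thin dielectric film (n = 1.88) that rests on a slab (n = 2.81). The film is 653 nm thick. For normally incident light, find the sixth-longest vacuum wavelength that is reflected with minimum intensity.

446 nm

Top surface (1.0 → 1.88): reflection off a higher-index medium gives a half-wave phase shift.
Bottom surface (1.88 → 2.81): reflection off a higher-index medium gives a half-wave phase shift.
The two reflections carry the same phase change, so no net offset.
For minimum reflection here: 2 n t = (m + ½) λ.
λ = 2 n t / (m + ½). The sixth-longest wavelength is m = 5: λ = 2 × 1.88 × 653 / 5.50 = 446 nm.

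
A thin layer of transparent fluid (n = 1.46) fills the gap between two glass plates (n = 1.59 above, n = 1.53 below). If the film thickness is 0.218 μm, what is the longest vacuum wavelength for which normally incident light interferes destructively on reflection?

Ray reflecting at the top interface goes from n = 1.59 toward n = 1.46: no phase shift.
Bottom surface (1.46 → 1.53): reflection off a higher-index medium gives a half-wave phase shift.
Exactly one π shift → a net half-wave offset.
For dark reflection here: 2 n t = m λ.
λ = 2 n t / m. The longest wavelength is m = 1: λ = 2 × 1.46 × 218 / 1.00 = 637 nm.

637 nm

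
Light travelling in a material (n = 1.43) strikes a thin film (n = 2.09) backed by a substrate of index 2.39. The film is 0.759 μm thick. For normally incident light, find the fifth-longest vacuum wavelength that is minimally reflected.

Top surface (1.43 → 2.09): reflection off a higher-index medium gives a half-wave phase shift.
Bottom surface (2.09 → 2.39): reflection off a higher-index medium gives a half-wave phase shift.
Zero or two π shifts → no net half-wave offset.
For minimum reflection here: 2 n t = (m + ½) λ.
λ = 2 n t / (m + ½). The fifth-longest wavelength is m = 4: λ = 2 × 2.09 × 759 / 4.50 = 705 nm.

705 nm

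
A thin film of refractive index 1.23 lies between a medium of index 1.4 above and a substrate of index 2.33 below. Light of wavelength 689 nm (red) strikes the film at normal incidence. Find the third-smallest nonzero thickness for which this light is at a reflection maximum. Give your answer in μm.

Ray reflecting at the top interface goes from n = 1.4 toward n = 1.23: no phase shift.
Ray reflecting at the bottom interface goes from n = 1.23 toward n = 2.33: a half-wave phase shift.
Net: one phase inversion between the two reflected rays.
So the condition for constructive reflection is 2 n t = (m + ½) λ.
The third-smallest nonzero thickness corresponds to m = 2: t = (m + ½) λ / (2 n) = 2.50 × 689 / (2 × 1.23) = 700 nm.

0.700 μm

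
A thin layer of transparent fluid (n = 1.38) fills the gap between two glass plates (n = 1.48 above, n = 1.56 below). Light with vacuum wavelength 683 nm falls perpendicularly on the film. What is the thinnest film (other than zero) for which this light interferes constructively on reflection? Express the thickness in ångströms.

1237 Å

At the upper boundary (n = 1.48 to n = 1.38) the reflected ray undergoes no phase shift.
Bottom surface (1.38 → 1.56): reflection off a higher-index medium gives a half-wave phase shift.
Net: one phase inversion between the two reflected rays.
For bright reflection here: 2 n t = (m + ½) λ.
Minimum at m = 0: t = λ / (4 n) = 683 / (4 × 1.38) = 124 nm.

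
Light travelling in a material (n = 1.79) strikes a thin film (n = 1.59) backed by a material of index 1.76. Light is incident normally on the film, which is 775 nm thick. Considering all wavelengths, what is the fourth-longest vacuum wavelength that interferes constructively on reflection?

Ray reflecting at the top interface goes from n = 1.79 toward n = 1.59: no phase shift.
Bottom surface (1.59 → 1.76): reflection off a higher-index medium gives a half-wave phase shift.
The two reflections differ by half a wavelength.
With one net inversion, constructive interference in reflection requires 2 n t = (m + ½) λ.
λ = 2 n t / (m + ½). The fourth-longest wavelength is m = 3: λ = 2 × 1.59 × 775 / 3.50 = 704 nm.

704 nm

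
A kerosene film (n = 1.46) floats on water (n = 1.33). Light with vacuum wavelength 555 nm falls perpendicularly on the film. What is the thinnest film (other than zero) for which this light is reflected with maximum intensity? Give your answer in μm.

Ray reflecting at the top interface goes from n = 1.0 toward n = 1.46: a half-wave phase shift.
Bottom surface (1.46 → 1.33): reflection off a lower-index medium gives no phase shift.
The two reflections differ by half a wavelength.
For strong reflection here: 2 n t = (m + ½) λ.
Minimum at m = 0: t = λ / (4 n) = 555 / (4 × 1.46) = 95.0 nm.

0.0950 μm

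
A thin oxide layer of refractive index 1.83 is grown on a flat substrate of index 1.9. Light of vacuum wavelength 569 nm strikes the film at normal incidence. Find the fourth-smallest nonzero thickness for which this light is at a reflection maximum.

At the upper boundary (n = 1.0 to n = 1.83) the reflected ray undergoes a half-wave phase shift.
At the lower boundary (n = 1.83 to n = 1.9) the reflected ray undergoes a half-wave phase shift.
Zero or two π shifts → no net half-wave offset.
So the condition for constructive reflection is 2 n t = m λ.
The fourth-smallest nonzero thickness corresponds to m = 4: t = m λ / (2 n) = 4.00 × 569 / (2 × 1.83) = 622 nm.

622 nm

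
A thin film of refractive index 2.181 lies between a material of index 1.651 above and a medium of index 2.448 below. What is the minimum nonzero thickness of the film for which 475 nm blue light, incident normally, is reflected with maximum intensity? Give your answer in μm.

Ray reflecting at the top interface goes from n = 1.651 toward n = 2.181: a half-wave phase shift.
Bottom surface (2.181 → 2.448): reflection off a higher-index medium gives a half-wave phase shift.
The two reflections carry the same phase change, so no net offset.
With no net inversion, constructive interference in reflection requires 2 n t = m λ.
Minimum nonzero at m = 1: t = λ / (2 n) = 475 / (2 × 2.181) = 109 nm.

0.109 μm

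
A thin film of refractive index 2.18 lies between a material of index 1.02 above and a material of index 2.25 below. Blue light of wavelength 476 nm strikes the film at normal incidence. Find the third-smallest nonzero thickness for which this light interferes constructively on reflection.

328 nm

Ray reflecting at the top interface goes from n = 1.02 toward n = 2.18: a half-wave phase shift.
At the lower boundary (n = 2.18 to n = 2.25) the reflected ray undergoes a half-wave phase shift.
The two reflections carry the same phase change, so no net offset.
With no net inversion, constructive interference in reflection requires 2 n t = m λ.
The third-smallest nonzero thickness corresponds to m = 3: t = m λ / (2 n) = 3.00 × 476 / (2 × 2.18) = 328 nm.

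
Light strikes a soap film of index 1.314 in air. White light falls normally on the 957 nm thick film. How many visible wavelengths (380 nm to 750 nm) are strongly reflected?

4

At the upper boundary (n = 1.0 to n = 1.314) the reflected ray undergoes a half-wave phase shift.
Bottom surface (1.314 → 1.0): reflection off a lower-index medium gives no phase shift.
Net: one phase inversion between the two reflected rays.
With one net inversion, constructive interference in reflection requires 2 n t = (m + ½) λ.
λ = 2 n t / (m + ½) = 2515 / (m + ½) nm.
m=2: 1006 nm (IR); m=3: 719 nm (visible); m=4: 559 nm (visible); m=5: 457 nm (visible); m=6: 387 nm (visible); m=7: 335 nm (UV).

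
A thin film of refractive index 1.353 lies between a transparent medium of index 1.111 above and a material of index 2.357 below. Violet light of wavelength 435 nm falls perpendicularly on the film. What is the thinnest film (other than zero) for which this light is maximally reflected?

161 nm

At the upper boundary (n = 1.111 to n = 1.353) the reflected ray undergoes a half-wave phase shift.
Bottom surface (1.353 → 2.357): reflection off a higher-index medium gives a half-wave phase shift.
The two reflections carry the same phase change, so no net offset.
For maximum reflection here: 2 n t = m λ.
Minimum nonzero at m = 1: t = λ / (2 n) = 435 / (2 × 1.353) = 161 nm.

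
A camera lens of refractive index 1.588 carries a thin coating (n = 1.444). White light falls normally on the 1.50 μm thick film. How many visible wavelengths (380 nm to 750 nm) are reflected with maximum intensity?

Top surface (1.0 → 1.444): reflection off a higher-index medium gives a half-wave phase shift.
Bottom surface (1.444 → 1.588): reflection off a higher-index medium gives a half-wave phase shift.
The two reflections carry the same phase change, so no net offset.
With no net inversion, constructive interference in reflection requires 2 n t = m λ.
λ = 2 n t / m = 4332 / m nm.
m=5: 866 nm (IR); m=6: 722 nm (visible); m=7: 619 nm (visible); m=8: 542 nm (visible); m=9: 481 nm (visible); m=10: 433 nm (visible); m=11: 394 nm (visible); m=12: 361 nm (UV).

6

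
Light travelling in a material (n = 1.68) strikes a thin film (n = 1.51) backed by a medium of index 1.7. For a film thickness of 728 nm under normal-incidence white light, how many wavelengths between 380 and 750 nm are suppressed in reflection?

Top surface (1.68 → 1.51): reflection off a lower-index medium gives no phase shift.
At the lower boundary (n = 1.51 to n = 1.7) the reflected ray undergoes a half-wave phase shift.
Exactly one π shift → a net half-wave offset.
So the condition for destructive reflection is 2 n t = m λ.
λ = 2 n t / m = 2199 / m nm.
m=2: 1099 nm (IR); m=3: 733 nm (visible); m=4: 550 nm (visible); m=5: 440 nm (visible); m=6: 366 nm (UV).

3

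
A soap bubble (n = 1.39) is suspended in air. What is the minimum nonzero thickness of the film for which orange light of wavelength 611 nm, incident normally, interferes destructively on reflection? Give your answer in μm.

0.220 μm

Ray reflecting at the top interface goes from n = 1.0 toward n = 1.39: a half-wave phase shift.
At the lower boundary (n = 1.39 to n = 1.0) the reflected ray undergoes no phase shift.
The two reflections differ by half a wavelength.
For minimum reflection here: 2 n t = m λ.
Minimum nonzero at m = 1: t = λ / (2 n) = 611 / (2 × 1.39) = 220 nm.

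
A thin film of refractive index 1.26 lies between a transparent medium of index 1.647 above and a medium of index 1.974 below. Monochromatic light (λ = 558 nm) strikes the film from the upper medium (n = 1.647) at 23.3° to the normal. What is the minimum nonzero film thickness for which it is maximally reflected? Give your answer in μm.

Ray reflecting at the top interface goes from n = 1.647 toward n = 1.26: no phase shift.
Bottom surface (1.26 → 1.974): reflection off a higher-index medium gives a half-wave phase shift.
Exactly one π shift → a net half-wave offset.
With one net inversion, constructive interference in reflection requires 2 n t cos θ_r = (m + ½) λ.
Snell's law: 1.647 sin 23.3° = 1.26 sin θ_r → sin θ_r = 0.517, cos θ_r = 0.856.
Minimum at m = 0: t = λ / (4 n cos θ_r) = 558 / (4 × 1.26 × 0.856) = 129 nm.

0.129 μm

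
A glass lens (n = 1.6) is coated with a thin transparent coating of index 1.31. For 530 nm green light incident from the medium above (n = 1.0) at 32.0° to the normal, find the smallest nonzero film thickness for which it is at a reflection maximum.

At the upper boundary (n = 1.0 to n = 1.31) the reflected ray undergoes a half-wave phase shift.
Bottom surface (1.31 → 1.6): reflection off a higher-index medium gives a half-wave phase shift.
Net: no relative phase inversion (both shifts match).
So the condition for constructive reflection is 2 n t cos θ_r = m λ.
Snell's law: 1.0 sin 32.0° = 1.31 sin θ_r → sin θ_r = 0.405, cos θ_r = 0.915.
Minimum nonzero at m = 1: t = λ / (2 n cos θ_r) = 530 / (2 × 1.31 × 0.915) = 221 nm.

221 nm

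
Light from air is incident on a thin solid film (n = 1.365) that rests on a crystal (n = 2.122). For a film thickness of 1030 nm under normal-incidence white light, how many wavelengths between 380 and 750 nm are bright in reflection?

4

Top surface (1.0 → 1.365): reflection off a higher-index medium gives a half-wave phase shift.
Bottom surface (1.365 → 2.122): reflection off a higher-index medium gives a half-wave phase shift.
Net: no relative phase inversion (both shifts match).
For strong reflection here: 2 n t = m λ.
λ = 2 n t / m = 2812 / m nm.
m=3: 937 nm (IR); m=4: 703 nm (visible); m=5: 562 nm (visible); m=6: 469 nm (visible); m=7: 402 nm (visible); m=8: 351 nm (UV).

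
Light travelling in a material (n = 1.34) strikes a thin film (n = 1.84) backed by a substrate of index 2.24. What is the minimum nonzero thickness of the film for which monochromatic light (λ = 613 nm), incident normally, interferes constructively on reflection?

167 nm

Ray reflecting at the top interface goes from n = 1.34 toward n = 1.84: a half-wave phase shift.
Bottom surface (1.84 → 2.24): reflection off a higher-index medium gives a half-wave phase shift.
The two reflections carry the same phase change, so no net offset.
For strong reflection here: 2 n t = m λ.
Minimum nonzero at m = 1: t = λ / (2 n) = 613 / (2 × 1.84) = 167 nm.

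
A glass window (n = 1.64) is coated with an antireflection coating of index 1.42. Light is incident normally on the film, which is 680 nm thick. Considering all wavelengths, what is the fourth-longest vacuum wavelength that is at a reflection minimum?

552 nm

Top surface (1.0 → 1.42): reflection off a higher-index medium gives a half-wave phase shift.
Bottom surface (1.42 → 1.64): reflection off a higher-index medium gives a half-wave phase shift.
The two reflections carry the same phase change, so no net offset.
So the condition for destructive reflection is 2 n t = (m + ½) λ.
λ = 2 n t / (m + ½). The fourth-longest wavelength is m = 3: λ = 2 × 1.42 × 680 / 3.50 = 552 nm.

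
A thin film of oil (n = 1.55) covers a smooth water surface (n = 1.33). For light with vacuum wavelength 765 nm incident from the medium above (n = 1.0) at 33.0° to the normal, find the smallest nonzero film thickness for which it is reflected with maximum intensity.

Top surface (1.0 → 1.55): reflection off a higher-index medium gives a half-wave phase shift.
Bottom surface (1.55 → 1.33): reflection off a lower-index medium gives no phase shift.
Net: one phase inversion between the two reflected rays.
For strong reflection here: 2 n t cos θ_r = (m + ½) λ.
Snell's law: 1.0 sin 33.0° = 1.55 sin θ_r → sin θ_r = 0.351, cos θ_r = 0.936.
Minimum at m = 0: t = λ / (4 n cos θ_r) = 765 / (4 × 1.55 × 0.936) = 132 nm.

132 nm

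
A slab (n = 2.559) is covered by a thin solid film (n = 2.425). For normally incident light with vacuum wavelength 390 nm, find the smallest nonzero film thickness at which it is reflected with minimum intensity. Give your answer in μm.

Ray reflecting at the top interface goes from n = 1.0 toward n = 2.425: a half-wave phase shift.
Ray reflecting at the bottom interface goes from n = 2.425 toward n = 2.559: a half-wave phase shift.
Zero or two π shifts → no net half-wave offset.
So the condition for destructive reflection is 2 n t = (m + ½) λ.
Minimum at m = 0: t = λ / (4 n) = 390 / (4 × 2.425) = 40.2 nm.

0.0402 μm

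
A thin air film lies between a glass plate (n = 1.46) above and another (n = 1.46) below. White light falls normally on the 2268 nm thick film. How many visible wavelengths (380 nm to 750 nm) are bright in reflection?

6

At the upper boundary (n = 1.46 to n = 1.0) the reflected ray undergoes no phase shift.
At the lower boundary (n = 1.0 to n = 1.46) the reflected ray undergoes a half-wave phase shift.
Exactly one π shift → a net half-wave offset.
For bright reflection here: 2 n t = (m + ½) λ.
λ = 2 n t / (m + ½) = 4536 / (m + ½) nm.
m=5: 825 nm (IR); m=6: 698 nm (visible); m=7: 605 nm (visible); m=8: 534 nm (visible); m=9: 477 nm (visible); m=10: 432 nm (visible); m=11: 394 nm (visible); m=12: 363 nm (UV).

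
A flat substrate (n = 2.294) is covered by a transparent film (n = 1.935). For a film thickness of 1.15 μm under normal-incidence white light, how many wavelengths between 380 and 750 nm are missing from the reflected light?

At the upper boundary (n = 1.0 to n = 1.935) the reflected ray undergoes a half-wave phase shift.
Bottom surface (1.935 → 2.294): reflection off a higher-index medium gives a half-wave phase shift.
Net: no relative phase inversion (both shifts match).
So the condition for destructive reflection is 2 n t = (m + ½) λ.
λ = 2 n t / (m + ½) = 4451 / (m + ½) nm.
m=5: 809 nm (IR); m=6: 685 nm (visible); m=7: 593 nm (visible); m=8: 524 nm (visible); m=9: 468 nm (visible); m=10: 424 nm (visible); m=11: 387 nm (visible); m=12: 356 nm (UV).

6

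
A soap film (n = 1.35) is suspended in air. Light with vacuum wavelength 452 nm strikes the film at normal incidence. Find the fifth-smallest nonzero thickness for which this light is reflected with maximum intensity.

753 nm

Ray reflecting at the top interface goes from n = 1.0 toward n = 1.35: a half-wave phase shift.
At the lower boundary (n = 1.35 to n = 1.0) the reflected ray undergoes no phase shift.
Net: one phase inversion between the two reflected rays.
With one net inversion, constructive interference in reflection requires 2 n t = (m + ½) λ.
The fifth-smallest nonzero thickness corresponds to m = 4: t = (m + ½) λ / (2 n) = 4.50 × 452 / (2 × 1.35) = 753 nm.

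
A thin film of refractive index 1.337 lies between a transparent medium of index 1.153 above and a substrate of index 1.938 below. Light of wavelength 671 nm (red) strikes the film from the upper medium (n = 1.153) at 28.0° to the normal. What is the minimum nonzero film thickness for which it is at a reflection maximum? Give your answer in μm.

Ray reflecting at the top interface goes from n = 1.153 toward n = 1.337: a half-wave phase shift.
At the lower boundary (n = 1.337 to n = 1.938) the reflected ray undergoes a half-wave phase shift.
The two reflections carry the same phase change, so no net offset.
With no net inversion, constructive interference in reflection requires 2 n t cos θ_r = m λ.
Snell's law: 1.153 sin 28.0° = 1.337 sin θ_r → sin θ_r = 0.405, cos θ_r = 0.914.
Minimum nonzero at m = 1: t = λ / (2 n cos θ_r) = 671 / (2 × 1.337 × 0.914) = 274 nm.

0.274 μm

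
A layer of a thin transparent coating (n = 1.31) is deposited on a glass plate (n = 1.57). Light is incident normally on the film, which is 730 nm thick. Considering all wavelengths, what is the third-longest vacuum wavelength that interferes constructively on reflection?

Top surface (1.0 → 1.31): reflection off a higher-index medium gives a half-wave phase shift.
At the lower boundary (n = 1.31 to n = 1.57) the reflected ray undergoes a half-wave phase shift.
The two reflections carry the same phase change, so no net offset.
With no net inversion, constructive interference in reflection requires 2 n t = m λ.
λ = 2 n t / m. The third-longest wavelength is m = 3: λ = 2 × 1.31 × 730 / 3.00 = 638 nm.

638 nm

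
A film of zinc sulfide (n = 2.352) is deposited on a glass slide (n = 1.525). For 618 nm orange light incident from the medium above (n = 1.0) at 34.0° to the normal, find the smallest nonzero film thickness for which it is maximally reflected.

67.6 nm

Ray reflecting at the top interface goes from n = 1.0 toward n = 2.352: a half-wave phase shift.
Ray reflecting at the bottom interface goes from n = 2.352 toward n = 1.525: no phase shift.
Net: one phase inversion between the two reflected rays.
With one net inversion, constructive interference in reflection requires 2 n t cos θ_r = (m + ½) λ.
Snell's law: 1.0 sin 34.0° = 2.352 sin θ_r → sin θ_r = 0.238, cos θ_r = 0.971.
Minimum at m = 0: t = λ / (4 n cos θ_r) = 618 / (4 × 2.352 × 0.971) = 67.6 nm.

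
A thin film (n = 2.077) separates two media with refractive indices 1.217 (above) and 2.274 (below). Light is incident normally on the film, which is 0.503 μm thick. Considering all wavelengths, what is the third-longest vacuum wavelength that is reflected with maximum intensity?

696 nm

Ray reflecting at the top interface goes from n = 1.217 toward n = 2.077: a half-wave phase shift.
At the lower boundary (n = 2.077 to n = 2.274) the reflected ray undergoes a half-wave phase shift.
Zero or two π shifts → no net half-wave offset.
For maximum reflection here: 2 n t = m λ.
λ = 2 n t / m. The third-longest wavelength is m = 3: λ = 2 × 2.077 × 503 / 3.00 = 696 nm.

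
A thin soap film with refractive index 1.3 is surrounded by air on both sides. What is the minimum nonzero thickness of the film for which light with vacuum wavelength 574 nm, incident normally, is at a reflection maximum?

110 nm

Ray reflecting at the top interface goes from n = 1.0 toward n = 1.3: a half-wave phase shift.
Bottom surface (1.3 → 1.0): reflection off a lower-index medium gives no phase shift.
The two reflections differ by half a wavelength.
With one net inversion, constructive interference in reflection requires 2 n t = (m + ½) λ.
Minimum at m = 0: t = λ / (4 n) = 574 / (4 × 1.3) = 110 nm.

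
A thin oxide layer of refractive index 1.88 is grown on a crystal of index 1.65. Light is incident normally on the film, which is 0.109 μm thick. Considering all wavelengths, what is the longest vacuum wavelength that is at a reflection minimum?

At the upper boundary (n = 1.0 to n = 1.88) the reflected ray undergoes a half-wave phase shift.
Bottom surface (1.88 → 1.65): reflection off a lower-index medium gives no phase shift.
Net: one phase inversion between the two reflected rays.
With one net inversion, destructive interference in reflection requires 2 n t = m λ.
λ = 2 n t / m. The longest wavelength is m = 1: λ = 2 × 1.88 × 109 / 1.00 = 410 nm.

410 nm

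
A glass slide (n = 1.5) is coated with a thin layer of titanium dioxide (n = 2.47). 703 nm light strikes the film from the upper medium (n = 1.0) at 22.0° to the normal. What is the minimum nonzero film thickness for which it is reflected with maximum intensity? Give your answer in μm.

Top surface (1.0 → 2.47): reflection off a higher-index medium gives a half-wave phase shift.
Ray reflecting at the bottom interface goes from n = 2.47 toward n = 1.5: no phase shift.
Net: one phase inversion between the two reflected rays.
For strong reflection here: 2 n t cos θ_r = (m + ½) λ.
Snell's law: 1.0 sin 22.0° = 2.47 sin θ_r → sin θ_r = 0.152, cos θ_r = 0.988.
Minimum at m = 0: t = λ / (4 n cos θ_r) = 703 / (4 × 2.47 × 0.988) = 72.0 nm.

0.0720 μm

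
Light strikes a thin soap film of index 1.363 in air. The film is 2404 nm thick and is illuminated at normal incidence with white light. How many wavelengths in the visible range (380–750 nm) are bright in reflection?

At the upper boundary (n = 1.0 to n = 1.363) the reflected ray undergoes a half-wave phase shift.
At the lower boundary (n = 1.363 to n = 1.0) the reflected ray undergoes no phase shift.
Exactly one π shift → a net half-wave offset.
For maximum reflection here: 2 n t = (m + ½) λ.
λ = 2 n t / (m + ½) = 6553 / (m + ½) nm.
m=8: 771 nm (IR); m=9: 690 nm (visible); m=10: 624 nm (visible); m=11: 570 nm (visible); m=12: 524 nm (visible); m=13: 485 nm (visible); m=14: 452 nm (visible); m=15: 423 nm (visible); m=16: 397 nm (visible); m=17: 374 nm (UV).

8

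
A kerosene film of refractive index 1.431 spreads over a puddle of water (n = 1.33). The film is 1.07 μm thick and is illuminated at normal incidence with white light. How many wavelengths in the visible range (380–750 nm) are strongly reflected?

4

Ray reflecting at the top interface goes from n = 1.0 toward n = 1.431: a half-wave phase shift.
At the lower boundary (n = 1.431 to n = 1.33) the reflected ray undergoes no phase shift.
Exactly one π shift → a net half-wave offset.
So the condition for constructive reflection is 2 n t = (m + ½) λ.
λ = 2 n t / (m + ½) = 3062 / (m + ½) nm.
m=3: 875 nm (IR); m=4: 681 nm (visible); m=5: 557 nm (visible); m=6: 471 nm (visible); m=7: 408 nm (visible); m=8: 360 nm (UV).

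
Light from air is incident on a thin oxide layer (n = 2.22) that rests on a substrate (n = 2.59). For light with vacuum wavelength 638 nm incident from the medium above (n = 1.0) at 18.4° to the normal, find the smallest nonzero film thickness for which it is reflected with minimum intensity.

72.6 nm

At the upper boundary (n = 1.0 to n = 2.22) the reflected ray undergoes a half-wave phase shift.
Bottom surface (2.22 → 2.59): reflection off a higher-index medium gives a half-wave phase shift.
Zero or two π shifts → no net half-wave offset.
So the condition for destructive reflection is 2 n t cos θ_r = (m + ½) λ.
Snell's law: 1.0 sin 18.4° = 2.22 sin θ_r → sin θ_r = 0.142, cos θ_r = 0.990.
Minimum at m = 0: t = λ / (4 n cos θ_r) = 638 / (4 × 2.22 × 0.990) = 72.6 nm.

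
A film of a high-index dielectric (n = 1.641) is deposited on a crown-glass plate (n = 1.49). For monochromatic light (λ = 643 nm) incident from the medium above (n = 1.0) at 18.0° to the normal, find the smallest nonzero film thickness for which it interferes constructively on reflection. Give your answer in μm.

0.0997 μm

At the upper boundary (n = 1.0 to n = 1.641) the reflected ray undergoes a half-wave phase shift.
Bottom surface (1.641 → 1.49): reflection off a lower-index medium gives no phase shift.
Net: one phase inversion between the two reflected rays.
For bright reflection here: 2 n t cos θ_r = (m + ½) λ.
Snell's law: 1.0 sin 18.0° = 1.641 sin θ_r → sin θ_r = 0.188, cos θ_r = 0.982.
Minimum at m = 0: t = λ / (4 n cos θ_r) = 643 / (4 × 1.641 × 0.982) = 99.7 nm.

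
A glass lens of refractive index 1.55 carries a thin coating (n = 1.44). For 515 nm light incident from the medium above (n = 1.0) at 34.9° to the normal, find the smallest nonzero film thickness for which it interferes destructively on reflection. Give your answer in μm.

0.0974 μm

At the upper boundary (n = 1.0 to n = 1.44) the reflected ray undergoes a half-wave phase shift.
Ray reflecting at the bottom interface goes from n = 1.44 toward n = 1.55: a half-wave phase shift.
Net: no relative phase inversion (both shifts match).
For dark reflection here: 2 n t cos θ_r = (m + ½) λ.
Snell's law: 1.0 sin 34.9° = 1.44 sin θ_r → sin θ_r = 0.397, cos θ_r = 0.918.
Minimum at m = 0: t = λ / (4 n cos θ_r) = 515 / (4 × 1.44 × 0.918) = 97.4 nm.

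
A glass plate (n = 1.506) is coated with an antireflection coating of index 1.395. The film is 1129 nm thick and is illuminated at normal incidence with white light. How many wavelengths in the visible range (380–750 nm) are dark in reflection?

4

At the upper boundary (n = 1.0 to n = 1.395) the reflected ray undergoes a half-wave phase shift.
Bottom surface (1.395 → 1.506): reflection off a higher-index medium gives a half-wave phase shift.
Net: no relative phase inversion (both shifts match).
For dark reflection here: 2 n t = (m + ½) λ.
λ = 2 n t / (m + ½) = 3150 / (m + ½) nm.
m=3: 900 nm (IR); m=4: 700 nm (visible); m=5: 573 nm (visible); m=6: 485 nm (visible); m=7: 420 nm (visible); m=8: 371 nm (UV).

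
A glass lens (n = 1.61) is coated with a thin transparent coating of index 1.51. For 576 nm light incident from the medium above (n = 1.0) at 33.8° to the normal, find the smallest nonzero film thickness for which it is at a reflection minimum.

103 nm

At the upper boundary (n = 1.0 to n = 1.51) the reflected ray undergoes a half-wave phase shift.
At the lower boundary (n = 1.51 to n = 1.61) the reflected ray undergoes a half-wave phase shift.
Net: no relative phase inversion (both shifts match).
For dark reflection here: 2 n t cos θ_r = (m + ½) λ.
Snell's law: 1.0 sin 33.8° = 1.51 sin θ_r → sin θ_r = 0.368, cos θ_r = 0.930.
Minimum at m = 0: t = λ / (4 n cos θ_r) = 576 / (4 × 1.51 × 0.930) = 103 nm.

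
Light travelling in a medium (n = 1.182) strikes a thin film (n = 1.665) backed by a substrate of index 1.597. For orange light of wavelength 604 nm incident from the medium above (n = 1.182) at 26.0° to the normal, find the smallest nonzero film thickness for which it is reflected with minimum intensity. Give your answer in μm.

0.191 μm

Ray reflecting at the top interface goes from n = 1.182 toward n = 1.665: a half-wave phase shift.
Bottom surface (1.665 → 1.597): reflection off a lower-index medium gives no phase shift.
Net: one phase inversion between the two reflected rays.
For weak reflection here: 2 n t cos θ_r = m λ.
Snell's law: 1.182 sin 26.0° = 1.665 sin θ_r → sin θ_r = 0.311, cos θ_r = 0.950.
Minimum nonzero at m = 1: t = λ / (2 n cos θ_r) = 604 / (2 × 1.665 × 0.950) = 191 nm.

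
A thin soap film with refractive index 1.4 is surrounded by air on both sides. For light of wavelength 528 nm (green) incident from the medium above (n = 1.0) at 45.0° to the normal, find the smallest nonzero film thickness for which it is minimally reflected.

218 nm

Ray reflecting at the top interface goes from n = 1.0 toward n = 1.4: a half-wave phase shift.
Bottom surface (1.4 → 1.0): reflection off a lower-index medium gives no phase shift.
The two reflections differ by half a wavelength.
So the condition for destructive reflection is 2 n t cos θ_r = m λ.
Snell's law: 1.0 sin 45.0° = 1.4 sin θ_r → sin θ_r = 0.505, cos θ_r = 0.863.
Minimum nonzero at m = 1: t = λ / (2 n cos θ_r) = 528 / (2 × 1.4 × 0.863) = 218 nm.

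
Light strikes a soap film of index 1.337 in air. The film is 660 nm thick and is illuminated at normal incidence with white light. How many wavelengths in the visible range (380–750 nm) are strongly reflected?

3

Ray reflecting at the top interface goes from n = 1.0 toward n = 1.337: a half-wave phase shift.
Ray reflecting at the bottom interface goes from n = 1.337 toward n = 1.0: no phase shift.
Exactly one π shift → a net half-wave offset.
So the condition for constructive reflection is 2 n t = (m + ½) λ.
λ = 2 n t / (m + ½) = 1765 / (m + ½) nm.
m=1: 1177 nm (IR); m=2: 706 nm (visible); m=3: 504 nm (visible); m=4: 392 nm (visible); m=5: 321 nm (UV).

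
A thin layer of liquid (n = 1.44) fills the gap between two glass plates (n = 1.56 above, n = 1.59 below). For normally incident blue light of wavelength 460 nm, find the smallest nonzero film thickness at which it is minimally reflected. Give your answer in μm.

0.160 μm

Ray reflecting at the top interface goes from n = 1.56 toward n = 1.44: no phase shift.
Ray reflecting at the bottom interface goes from n = 1.44 toward n = 1.59: a half-wave phase shift.
Net: one phase inversion between the two reflected rays.
With one net inversion, destructive interference in reflection requires 2 n t = m λ.
Minimum nonzero at m = 1: t = λ / (2 n) = 460 / (2 × 1.44) = 160 nm.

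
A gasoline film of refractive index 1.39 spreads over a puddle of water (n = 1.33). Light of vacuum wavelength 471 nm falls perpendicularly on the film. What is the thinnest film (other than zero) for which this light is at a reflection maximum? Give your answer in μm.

0.0847 μm

Top surface (1.0 → 1.39): reflection off a higher-index medium gives a half-wave phase shift.
Ray reflecting at the bottom interface goes from n = 1.39 toward n = 1.33: no phase shift.
The two reflections differ by half a wavelength.
With one net inversion, constructive interference in reflection requires 2 n t = (m + ½) λ.
Minimum at m = 0: t = λ / (4 n) = 471 / (4 × 1.39) = 84.7 nm.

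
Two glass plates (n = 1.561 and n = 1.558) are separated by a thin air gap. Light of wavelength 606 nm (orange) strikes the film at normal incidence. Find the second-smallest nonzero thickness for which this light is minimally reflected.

Ray reflecting at the top interface goes from n = 1.561 toward n = 1.0: no phase shift.
At the lower boundary (n = 1.0 to n = 1.558) the reflected ray undergoes a half-wave phase shift.
The two reflections differ by half a wavelength.
With one net inversion, destructive interference in reflection requires 2 n t = m λ.
The second-smallest nonzero thickness corresponds to m = 2: t = m λ / (2 n) = 2.00 × 606 / (2 × 1.0) = 606 nm.

606 nm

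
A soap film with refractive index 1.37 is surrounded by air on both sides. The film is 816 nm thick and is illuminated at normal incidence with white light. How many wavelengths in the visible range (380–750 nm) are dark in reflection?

Ray reflecting at the top interface goes from n = 1.0 toward n = 1.37: a half-wave phase shift.
At the lower boundary (n = 1.37 to n = 1.0) the reflected ray undergoes no phase shift.
Net: one phase inversion between the two reflected rays.
For minimum reflection here: 2 n t = m λ.
λ = 2 n t / m = 2236 / m nm.
m=2: 1118 nm (IR); m=3: 745 nm (visible); m=4: 559 nm (visible); m=5: 447 nm (visible); m=6: 373 nm (UV).

3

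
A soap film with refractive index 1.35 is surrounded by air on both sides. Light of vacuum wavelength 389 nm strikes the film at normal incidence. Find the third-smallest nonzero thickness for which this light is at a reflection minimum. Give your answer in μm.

0.432 μm

Top surface (1.0 → 1.35): reflection off a higher-index medium gives a half-wave phase shift.
Ray reflecting at the bottom interface goes from n = 1.35 toward n = 1.0: no phase shift.
The two reflections differ by half a wavelength.
With one net inversion, destructive interference in reflection requires 2 n t = m λ.
The third-smallest nonzero thickness corresponds to m = 3: t = m λ / (2 n) = 3.00 × 389 / (2 × 1.35) = 432 nm.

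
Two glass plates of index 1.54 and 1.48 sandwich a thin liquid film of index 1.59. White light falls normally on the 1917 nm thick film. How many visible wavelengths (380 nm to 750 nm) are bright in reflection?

Ray reflecting at the top interface goes from n = 1.54 toward n = 1.59: a half-wave phase shift.
At the lower boundary (n = 1.59 to n = 1.48) the reflected ray undergoes no phase shift.
Net: one phase inversion between the two reflected rays.
For strong reflection here: 2 n t = (m + ½) λ.
λ = 2 n t / (m + ½) = 6096 / (m + ½) nm.
m=7: 813 nm (IR); m=8: 717 nm (visible); m=9: 642 nm (visible); m=10: 581 nm (visible); m=11: 530 nm (visible); m=12: 488 nm (visible); m=13: 452 nm (visible); m=14: 420 nm (visible); m=15: 393 nm (visible); m=16: 369 nm (UV).

8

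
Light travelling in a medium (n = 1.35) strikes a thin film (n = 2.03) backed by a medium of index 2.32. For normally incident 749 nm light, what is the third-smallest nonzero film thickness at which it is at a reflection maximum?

At the upper boundary (n = 1.35 to n = 2.03) the reflected ray undergoes a half-wave phase shift.
Ray reflecting at the bottom interface goes from n = 2.03 toward n = 2.32: a half-wave phase shift.
Net: no relative phase inversion (both shifts match).
For bright reflection here: 2 n t = m λ.
The third-smallest nonzero thickness corresponds to m = 3: t = m λ / (2 n) = 3.00 × 749 / (2 × 2.03) = 553 nm.

553 nm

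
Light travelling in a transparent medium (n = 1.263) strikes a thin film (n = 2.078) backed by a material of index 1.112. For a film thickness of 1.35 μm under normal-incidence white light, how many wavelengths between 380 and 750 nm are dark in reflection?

Top surface (1.263 → 2.078): reflection off a higher-index medium gives a half-wave phase shift.
Ray reflecting at the bottom interface goes from n = 2.078 toward n = 1.112: no phase shift.
The two reflections differ by half a wavelength.
For dark reflection here: 2 n t = m λ.
λ = 2 n t / m = 5611 / m nm.
m=7: 802 nm (IR); m=8: 701 nm (visible); m=9: 623 nm (visible); m=10: 561 nm (visible); m=11: 510 nm (visible); m=12: 468 nm (visible); m=13: 432 nm (visible); m=14: 401 nm (visible); m=15: 374 nm (UV).

7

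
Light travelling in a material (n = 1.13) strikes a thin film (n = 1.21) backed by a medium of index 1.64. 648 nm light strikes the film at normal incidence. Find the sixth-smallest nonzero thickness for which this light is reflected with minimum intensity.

1473 nm

At the upper boundary (n = 1.13 to n = 1.21) the reflected ray undergoes a half-wave phase shift.
Ray reflecting at the bottom interface goes from n = 1.21 toward n = 1.64: a half-wave phase shift.
The two reflections carry the same phase change, so no net offset.
For minimum reflection here: 2 n t = (m + ½) λ.
The sixth-smallest nonzero thickness corresponds to m = 5: t = (m + ½) λ / (2 n) = 5.50 × 648 / (2 × 1.21) = 1473 nm.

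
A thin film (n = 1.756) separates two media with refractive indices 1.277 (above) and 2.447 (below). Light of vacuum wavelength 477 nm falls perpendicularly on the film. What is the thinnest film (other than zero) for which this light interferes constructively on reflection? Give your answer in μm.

0.136 μm

Ray reflecting at the top interface goes from n = 1.277 toward n = 1.756: a half-wave phase shift.
Ray reflecting at the bottom interface goes from n = 1.756 toward n = 2.447: a half-wave phase shift.
Net: no relative phase inversion (both shifts match).
So the condition for constructive reflection is 2 n t = m λ.
Minimum nonzero at m = 1: t = λ / (2 n) = 477 / (2 × 1.756) = 136 nm.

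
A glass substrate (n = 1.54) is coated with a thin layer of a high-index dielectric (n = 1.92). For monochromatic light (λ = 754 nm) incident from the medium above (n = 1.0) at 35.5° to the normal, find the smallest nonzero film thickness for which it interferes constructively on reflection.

At the upper boundary (n = 1.0 to n = 1.92) the reflected ray undergoes a half-wave phase shift.
Bottom surface (1.92 → 1.54): reflection off a lower-index medium gives no phase shift.
The two reflections differ by half a wavelength.
So the condition for constructive reflection is 2 n t cos θ_r = (m + ½) λ.
Snell's law: 1.0 sin 35.5° = 1.92 sin θ_r → sin θ_r = 0.302, cos θ_r = 0.953.
Minimum at m = 0: t = λ / (4 n cos θ_r) = 754 / (4 × 1.92 × 0.953) = 103 nm.

103 nm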